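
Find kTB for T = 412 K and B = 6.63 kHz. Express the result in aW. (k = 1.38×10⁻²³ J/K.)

P_n = kTB = 1.38×10⁻²³ × 412 × 6.63×10³ = 3.77×10⁻¹⁷ W = 37.7 aW

37.7 aW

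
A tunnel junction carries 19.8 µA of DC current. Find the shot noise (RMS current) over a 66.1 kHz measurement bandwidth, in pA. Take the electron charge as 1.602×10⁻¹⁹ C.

I_n = √(2qI·B)
2qI·B = 2 × 1.602×10⁻¹⁹ × 1.98×10⁻⁵ × 6.61×10⁴ = 4.19×10⁻¹⁹ A²
I_n = √(4.19×10⁻¹⁹) = 6.48×10⁻¹⁰ A = 648 pA

648 pA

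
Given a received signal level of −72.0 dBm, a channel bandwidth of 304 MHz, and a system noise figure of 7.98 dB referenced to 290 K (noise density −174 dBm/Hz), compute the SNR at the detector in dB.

9.2 dB

Noise floor: N = −174 + 10 log₁₀(B) + NF
10 log₁₀(3.04×10⁸) = 84.83 dB
N = −174 + 84.83 + 7.98 = −81.19 dBm
SNR = P_sig − N = −72.0 − (−81.19) = 9.19 dB → 9.2 dB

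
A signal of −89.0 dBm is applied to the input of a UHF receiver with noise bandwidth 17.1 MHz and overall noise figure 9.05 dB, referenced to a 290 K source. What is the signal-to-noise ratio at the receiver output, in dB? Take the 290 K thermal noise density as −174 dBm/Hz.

Noise floor: N = −174 + 10 log₁₀(B) + NF
10 log₁₀(1.71×10⁷) = 72.33 dB
N = −174 + 72.33 + 9.05 = −92.62 dBm
SNR = P_sig − N = −89.0 − (−92.62) = 3.62 dB → 3.6 dB

3.6 dB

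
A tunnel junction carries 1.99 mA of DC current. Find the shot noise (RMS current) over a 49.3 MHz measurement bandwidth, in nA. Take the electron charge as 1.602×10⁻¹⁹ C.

177 nA

I_n = √(2qI·B)
2qI·B = 2 × 1.602×10⁻¹⁹ × 1.99×10⁻³ × 4.93×10⁷ = 3.14×10⁻¹⁴ A²
I_n = √(3.14×10⁻¹⁴) = 1.77×10⁻⁷ A = 177 nA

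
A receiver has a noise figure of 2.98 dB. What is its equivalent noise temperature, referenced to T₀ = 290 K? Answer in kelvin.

F = 10^(2.98/10) = 1.98609
T_e = (F − 1)·T₀ = (1.98609 − 1) × 290 = 286 K

286 K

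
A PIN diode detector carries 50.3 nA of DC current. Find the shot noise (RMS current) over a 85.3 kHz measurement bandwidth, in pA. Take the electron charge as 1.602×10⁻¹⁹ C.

37.1 pA

I_n = √(2qI·B)
2qI·B = 2 × 1.602×10⁻¹⁹ × 5.03×10⁻⁸ × 8.53×10⁴ = 1.37×10⁻²¹ A²
I_n = √(1.37×10⁻²¹) = 3.71×10⁻¹¹ A = 37.1 pA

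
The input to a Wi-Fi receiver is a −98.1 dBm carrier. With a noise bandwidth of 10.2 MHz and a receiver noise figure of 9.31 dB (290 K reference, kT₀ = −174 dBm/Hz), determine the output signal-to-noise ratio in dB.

−3.5 dB

Noise floor: N = −174 + 10 log₁₀(B) + NF
10 log₁₀(1.02×10⁷) = 70.09 dB
N = −174 + 70.09 + 9.31 = −94.60 dBm
SNR = P_sig − N = −98.1 − (−94.60) = −3.50 dB → −3.5 dB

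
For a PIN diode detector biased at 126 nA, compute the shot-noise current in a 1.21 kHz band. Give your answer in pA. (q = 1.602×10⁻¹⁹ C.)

6.99 pA

I_n = √(2qI·B)
2qI·B = 2 × 1.602×10⁻¹⁹ × 1.26×10⁻⁷ × 1.21×10³ = 4.88×10⁻²³ A²
I_n = √(4.88×10⁻²³) = 6.99×10⁻¹² A = 6.99 pA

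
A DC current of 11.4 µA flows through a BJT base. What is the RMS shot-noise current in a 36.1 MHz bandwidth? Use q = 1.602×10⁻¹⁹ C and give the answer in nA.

11.5 nA

I_n = √(2qI·B)
2qI·B = 2 × 1.602×10⁻¹⁹ × 1.14×10⁻⁵ × 3.61×10⁷ = 1.32×10⁻¹⁶ A²
I_n = √(1.32×10⁻¹⁶) = 1.15×10⁻⁸ A = 11.5 nA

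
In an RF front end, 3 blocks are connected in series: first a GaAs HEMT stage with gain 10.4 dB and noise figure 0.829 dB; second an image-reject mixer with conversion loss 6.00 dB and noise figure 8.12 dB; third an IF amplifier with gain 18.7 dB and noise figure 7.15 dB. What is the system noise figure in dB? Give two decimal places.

5.09 dB

Convert to linear (a loss of L dB is a gain of −L dB): F_i = 10^(NF_i/10), G_i = 10^(G_i,dB/10)
  Stage 1: F_1 = 10^(0.829/10) = 1.210, G_1 = 10^(10.4/10) = 10.96
  Stage 2: F_2 = 10^(8.12/10) = 6.486, G_2 = 10^(−6.00/10) = 0.2512
  Stage 3: F_3 = 10^(7.15/10) = 5.188, G_3 = 10^(18.7/10) = 74.13
Friis cascade:
  F = 1.210 + (6.486 − 1)/10.96 + (5.188 − 1)/2.754 = 3.231
NF = 10 log₁₀(3.231) = 5.09 dB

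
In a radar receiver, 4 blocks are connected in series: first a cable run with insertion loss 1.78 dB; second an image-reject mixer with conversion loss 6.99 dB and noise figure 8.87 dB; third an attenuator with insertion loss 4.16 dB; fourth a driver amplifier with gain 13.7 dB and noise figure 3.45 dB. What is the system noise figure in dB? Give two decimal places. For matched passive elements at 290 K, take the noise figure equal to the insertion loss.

16.77 dB

Convert to linear (a loss of L dB is a gain of −L dB): F_i = 10^(NF_i/10), G_i = 10^(G_i,dB/10)
  Stage 1: F_1 = 10^(1.78/10) = 1.507, G_1 = 10^(−1.78/10) = 0.6637
  Stage 2: F_2 = 10^(8.87/10) = 7.709, G_2 = 10^(−6.99/10) = 0.2000
  Stage 3: F_3 = 10^(4.16/10) = 2.606, G_3 = 10^(−4.16/10) = 0.3837
  Stage 4: F_4 = 10^(3.45/10) = 2.213, G_4 = 10^(13.7/10) = 23.44
Friis cascade:
  F = 1.507 + (7.709 − 1)/0.6637 + (2.606 − 1)/0.1327 + (2.213 − 1)/0.05093 = 47.53
NF = 10 log₁₀(47.53) = 16.77 dB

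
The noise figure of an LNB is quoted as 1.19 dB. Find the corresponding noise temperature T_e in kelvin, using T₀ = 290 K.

F = 10^(1.19/10) = 1.31522
T_e = (F − 1)·T₀ = (1.31522 − 1) × 290 = 91.4 K

91.4 K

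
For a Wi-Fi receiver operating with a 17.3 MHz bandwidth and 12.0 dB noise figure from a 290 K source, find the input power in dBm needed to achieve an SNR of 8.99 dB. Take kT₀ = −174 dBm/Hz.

−80.6 dBm

Sensitivity = −174 + 10 log₁₀(B) + NF + SNR_min
= −174 + 72.38 + 12.0 + 8.99
= −80.63 dBm → −80.6 dBm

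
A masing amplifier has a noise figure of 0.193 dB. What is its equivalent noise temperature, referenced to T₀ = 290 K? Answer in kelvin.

F = 10^(0.193/10) = 1.04544
T_e = (F − 1)·T₀ = (1.04544 − 1) × 290 = 13.2 K

13.2 K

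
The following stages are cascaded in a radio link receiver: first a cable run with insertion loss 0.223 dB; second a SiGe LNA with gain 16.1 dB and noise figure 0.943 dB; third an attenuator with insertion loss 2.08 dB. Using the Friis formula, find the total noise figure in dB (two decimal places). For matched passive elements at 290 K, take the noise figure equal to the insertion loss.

Convert to linear (a loss of L dB is a gain of −L dB): F_i = 10^(NF_i/10), G_i = 10^(G_i,dB/10)
  Stage 1: F_1 = 10^(0.223/10) = 1.053, G_1 = 10^(−0.223/10) = 0.9499
  Stage 2: F_2 = 10^(0.943/10) = 1.243, G_2 = 10^(16.1/10) = 40.74
  Stage 3: F_3 = 10^(2.08/10) = 1.614, G_3 = 10^(−2.08/10) = 0.6194
Friis cascade:
  F = 1.053 + (1.243 − 1)/0.9499 + (1.614 − 1)/38.70 = 1.324
NF = 10 log₁₀(1.324) = 1.22 dB

1.22 dB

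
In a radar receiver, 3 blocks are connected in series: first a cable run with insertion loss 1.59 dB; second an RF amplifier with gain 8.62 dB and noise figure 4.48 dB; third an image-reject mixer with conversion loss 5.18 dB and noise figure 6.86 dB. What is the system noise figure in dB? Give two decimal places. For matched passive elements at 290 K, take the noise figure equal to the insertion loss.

Convert to linear (a loss of L dB is a gain of −L dB): F_i = 10^(NF_i/10), G_i = 10^(G_i,dB/10)
  Stage 1: F_1 = 10^(1.59/10) = 1.442, G_1 = 10^(−1.59/10) = 0.6934
  Stage 2: F_2 = 10^(4.48/10) = 2.805, G_2 = 10^(8.62/10) = 7.278
  Stage 3: F_3 = 10^(6.86/10) = 4.853, G_3 = 10^(−5.18/10) = 0.3034
Friis cascade:
  F = 1.442 + (2.805 − 1)/0.6934 + (4.853 − 1)/5.047 = 4.809
NF = 10 log₁₀(4.809) = 6.82 dB

6.82 dB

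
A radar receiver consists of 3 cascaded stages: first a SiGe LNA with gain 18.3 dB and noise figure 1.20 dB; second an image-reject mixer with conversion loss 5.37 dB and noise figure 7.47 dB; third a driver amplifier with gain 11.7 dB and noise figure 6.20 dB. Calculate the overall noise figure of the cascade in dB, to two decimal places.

1.90 dB

Convert to linear (a loss of L dB is a gain of −L dB): F_i = 10^(NF_i/10), G_i = 10^(G_i,dB/10)
  Stage 1: F_1 = 10^(1.20/10) = 1.318, G_1 = 10^(18.3/10) = 67.61
  Stage 2: F_2 = 10^(7.47/10) = 5.585, G_2 = 10^(−5.37/10) = 0.2904
  Stage 3: F_3 = 10^(6.20/10) = 4.169, G_3 = 10^(11.7/10) = 14.79
Friis cascade:
  F = 1.318 + (5.585 − 1)/67.61 + (4.169 − 1)/19.63 = 1.547
NF = 10 log₁₀(1.547) = 1.90 dB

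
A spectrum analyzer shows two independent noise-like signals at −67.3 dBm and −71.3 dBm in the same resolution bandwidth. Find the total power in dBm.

Convert to linear, add, convert back:
P₁ = 1.86×10⁻¹⁰ W, P₂ = 7.41×10⁻¹¹ W
P_tot = 2.60×10⁻¹⁰ W → 10 log₁₀(P_tot / 10⁻³) = −65.8 dBm

−65.8 dBm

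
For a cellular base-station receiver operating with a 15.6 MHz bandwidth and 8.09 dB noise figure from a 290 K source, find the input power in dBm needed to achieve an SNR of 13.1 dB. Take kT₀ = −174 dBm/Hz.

Sensitivity = −174 + 10 log₁₀(B) + NF + SNR_min
= −174 + 71.93 + 8.09 + 13.1
= −80.88 dBm → −80.9 dBm

−80.9 dBm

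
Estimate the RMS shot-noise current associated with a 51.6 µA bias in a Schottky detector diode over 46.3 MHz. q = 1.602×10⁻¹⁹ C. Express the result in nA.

27.7 nA

I_n = √(2qI·B)
2qI·B = 2 × 1.602×10⁻¹⁹ × 5.16×10⁻⁵ × 4.63×10⁷ = 7.65×10⁻¹⁶ A²
I_n = √(7.65×10⁻¹⁶) = 2.77×10⁻⁸ A = 27.7 nA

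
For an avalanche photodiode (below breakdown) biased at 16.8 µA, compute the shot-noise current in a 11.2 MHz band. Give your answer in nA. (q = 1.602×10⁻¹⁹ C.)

I_n = √(2qI·B)
2qI·B = 2 × 1.602×10⁻¹⁹ × 1.68×10⁻⁵ × 1.12×10⁷ = 6.03×10⁻¹⁷ A²
I_n = √(6.03×10⁻¹⁷) = 7.76×10⁻⁹ A = 7.76 nA

7.76 nA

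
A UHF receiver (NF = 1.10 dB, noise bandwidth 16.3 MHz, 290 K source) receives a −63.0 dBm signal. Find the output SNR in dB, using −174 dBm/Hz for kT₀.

Noise floor: N = −174 + 10 log₁₀(B) + NF
10 log₁₀(1.63×10⁷) = 72.12 dB
N = −174 + 72.12 + 1.10 = −100.78 dBm
SNR = P_sig − N = −63.0 − (−100.78) = 37.78 dB → 37.8 dB

37.8 dB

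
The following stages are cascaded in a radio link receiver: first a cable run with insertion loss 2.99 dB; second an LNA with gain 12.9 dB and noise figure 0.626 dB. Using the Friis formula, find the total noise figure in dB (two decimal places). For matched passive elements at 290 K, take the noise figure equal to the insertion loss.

Convert to linear (a loss of L dB is a gain of −L dB): F_i = 10^(NF_i/10), G_i = 10^(G_i,dB/10)
  Stage 1: F_1 = 10^(2.99/10) = 1.991, G_1 = 10^(−2.99/10) = 0.5023
  Stage 2: F_2 = 10^(0.626/10) = 1.155, G_2 = 10^(12.9/10) = 19.50
Friis cascade:
  F = 1.991 + (1.155 − 1)/0.5023 = 2.299
NF = 10 log₁₀(2.299) = 3.62 dB

3.62 dB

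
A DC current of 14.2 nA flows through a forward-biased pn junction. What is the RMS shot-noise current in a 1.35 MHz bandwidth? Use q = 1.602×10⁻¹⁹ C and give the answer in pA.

78.4 pA

I_n = √(2qI·B)
2qI·B = 2 × 1.602×10⁻¹⁹ × 1.42×10⁻⁸ × 1.35×10⁶ = 6.14×10⁻²¹ A²
I_n = √(6.14×10⁻²¹) = 7.84×10⁻¹¹ A = 78.4 pA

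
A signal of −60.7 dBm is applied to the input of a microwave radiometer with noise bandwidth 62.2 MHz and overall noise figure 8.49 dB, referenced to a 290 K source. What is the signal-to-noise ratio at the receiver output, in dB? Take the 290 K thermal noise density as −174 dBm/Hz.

26.9 dB

Noise floor: N = −174 + 10 log₁₀(B) + NF
10 log₁₀(6.22×10⁷) = 77.94 dB
N = −174 + 77.94 + 8.49 = −87.57 dBm
SNR = P_sig − N = −60.7 − (−87.57) = 26.87 dB → 26.9 dB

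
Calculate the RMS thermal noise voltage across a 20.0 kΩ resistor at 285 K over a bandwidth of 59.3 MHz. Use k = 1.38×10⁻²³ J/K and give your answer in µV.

V_n = √(4kTRB)
4kTRB = 4 × 1.38×10⁻²³ × 285 × 2.00×10⁴ × 5.93×10⁷ = 1.87×10⁻⁸ V²
V_n = √(1.87×10⁻⁸) = 1.37×10⁻⁴ V = 137 µV

137 µV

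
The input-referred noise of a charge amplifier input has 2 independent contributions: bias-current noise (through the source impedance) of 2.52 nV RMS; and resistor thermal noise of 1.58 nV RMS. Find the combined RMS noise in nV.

Uncorrelated sources add in power (mean-square): V_tot = √(ΣV_i²)
V_tot = √[(2.52×10⁻⁹)² + (1.58×10⁻⁹)²] = 2.97×10⁻⁹ V = 2.97 nV

2.97 nV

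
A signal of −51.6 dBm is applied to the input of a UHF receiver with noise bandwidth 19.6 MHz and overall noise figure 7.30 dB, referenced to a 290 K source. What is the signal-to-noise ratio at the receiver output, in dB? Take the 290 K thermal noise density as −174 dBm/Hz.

42.2 dB

Noise floor: N = −174 + 10 log₁₀(B) + NF
10 log₁₀(1.96×10⁷) = 72.92 dB
N = −174 + 72.92 + 7.30 = −93.78 dBm
SNR = P_sig − N = −51.6 − (−93.78) = 42.18 dB → 42.2 dB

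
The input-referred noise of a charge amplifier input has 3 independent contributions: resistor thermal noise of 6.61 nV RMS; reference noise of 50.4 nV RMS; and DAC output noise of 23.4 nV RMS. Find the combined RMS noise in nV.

56.0 nV

Uncorrelated sources add in power (mean-square): V_tot = √(ΣV_i²)
V_tot = √[(6.61×10⁻⁹)² + (5.04×10⁻⁸)² + (2.34×10⁻⁸)²] = 5.60×10⁻⁸ V = 56.0 nV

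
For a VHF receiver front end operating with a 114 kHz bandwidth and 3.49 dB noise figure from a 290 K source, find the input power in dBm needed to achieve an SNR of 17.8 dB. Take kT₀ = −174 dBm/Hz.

−102.1 dBm

Sensitivity = −174 + 10 log₁₀(B) + NF + SNR_min
= −174 + 50.57 + 3.49 + 17.8
= −102.14 dBm → −102.1 dBm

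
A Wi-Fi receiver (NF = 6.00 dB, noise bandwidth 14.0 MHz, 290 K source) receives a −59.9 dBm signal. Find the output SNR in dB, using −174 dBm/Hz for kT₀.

36.6 dB

Noise floor: N = −174 + 10 log₁₀(B) + NF
10 log₁₀(1.40×10⁷) = 71.46 dB
N = −174 + 71.46 + 6.00 = −96.54 dBm
SNR = P_sig − N = −59.9 − (−96.54) = 36.64 dB → 36.6 dB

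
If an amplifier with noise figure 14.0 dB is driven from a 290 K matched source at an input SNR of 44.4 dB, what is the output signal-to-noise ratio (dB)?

30.4 dB

By definition F = SNR_in/SNR_out, so in dB: SNR_out = SNR_in − NF
SNR_out = 44.4 − 14.0 = 30.4 dB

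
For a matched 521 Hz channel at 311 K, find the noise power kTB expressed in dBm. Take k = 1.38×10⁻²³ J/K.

P_n = kTB = 1.38×10⁻²³ × 311 × 5.21×10² = 2.24×10⁻¹⁸ W
In dBm: 10 log₁₀(2.24×10⁻¹⁸ / 10⁻³) = −146.5 dBm

−146.5 dBm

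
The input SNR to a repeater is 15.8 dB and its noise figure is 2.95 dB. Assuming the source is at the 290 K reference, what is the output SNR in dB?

By definition F = SNR_in/SNR_out, so in dB: SNR_out = SNR_in − NF
SNR_out = 15.8 − 2.95 = 12.85 dB

12.85 dB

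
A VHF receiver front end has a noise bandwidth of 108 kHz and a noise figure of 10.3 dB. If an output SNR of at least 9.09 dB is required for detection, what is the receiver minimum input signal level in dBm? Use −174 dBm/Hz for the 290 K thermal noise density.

Sensitivity = −174 + 10 log₁₀(B) + NF + SNR_min
= −174 + 50.33 + 10.3 + 9.09
= −104.28 dBm → −104.3 dBm

−104.3 dBm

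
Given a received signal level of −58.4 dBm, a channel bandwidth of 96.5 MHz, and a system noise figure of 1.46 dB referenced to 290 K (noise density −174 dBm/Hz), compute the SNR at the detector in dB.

Noise floor: N = −174 + 10 log₁₀(B) + NF
10 log₁₀(9.65×10⁷) = 79.85 dB
N = −174 + 79.85 + 1.46 = −92.69 dBm
SNR = P_sig − N = −58.4 − (−92.69) = 34.29 dB → 34.3 dB

34.3 dB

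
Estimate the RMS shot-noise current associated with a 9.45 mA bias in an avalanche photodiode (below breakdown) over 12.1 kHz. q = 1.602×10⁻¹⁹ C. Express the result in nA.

6.05 nA

I_n = √(2qI·B)
2qI·B = 2 × 1.602×10⁻¹⁹ × 9.45×10⁻³ × 1.21×10⁴ = 3.66×10⁻¹⁷ A²
I_n = √(3.66×10⁻¹⁷) = 6.05×10⁻⁹ A = 6.05 nA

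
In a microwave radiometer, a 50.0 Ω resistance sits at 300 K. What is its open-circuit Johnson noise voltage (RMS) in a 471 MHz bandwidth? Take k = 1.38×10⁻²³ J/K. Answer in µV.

19.7 µV

V_n = √(4kTRB)
4kTRB = 4 × 1.38×10⁻²³ × 300 × 5.00×10¹ × 4.71×10⁸ = 3.90×10⁻¹⁰ V²
V_n = √(3.90×10⁻¹⁰) = 1.97×10⁻⁵ V = 19.7 µV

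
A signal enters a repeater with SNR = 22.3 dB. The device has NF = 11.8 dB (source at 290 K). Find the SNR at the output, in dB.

By definition F = SNR_in/SNR_out, so in dB: SNR_out = SNR_in − NF
SNR_out = 22.3 − 11.8 = 10.5 dB

10.5 dB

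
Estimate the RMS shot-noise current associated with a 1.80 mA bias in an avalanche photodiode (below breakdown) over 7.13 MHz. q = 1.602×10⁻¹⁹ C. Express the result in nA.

64.1 nA

I_n = √(2qI·B)
2qI·B = 2 × 1.602×10⁻¹⁹ × 1.80×10⁻³ × 7.13×10⁶ = 4.11×10⁻¹⁵ A²
I_n = √(4.11×10⁻¹⁵) = 6.41×10⁻⁸ A = 64.1 nA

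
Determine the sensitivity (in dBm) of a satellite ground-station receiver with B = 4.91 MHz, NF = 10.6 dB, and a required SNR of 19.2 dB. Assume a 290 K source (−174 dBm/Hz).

−77.3 dBm

Sensitivity = −174 + 10 log₁₀(B) + NF + SNR_min
= −174 + 66.91 + 10.6 + 19.2
= −77.29 dBm → −77.3 dBm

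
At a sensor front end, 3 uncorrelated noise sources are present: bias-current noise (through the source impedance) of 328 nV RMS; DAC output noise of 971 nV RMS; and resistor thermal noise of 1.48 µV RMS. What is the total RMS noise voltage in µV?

Uncorrelated sources add in power (mean-square): V_tot = √(ΣV_i²)
V_tot = √[(3.28×10⁻⁷)² + (9.71×10⁻⁷)² + (1.48×10⁻⁶)²] = 1.80×10⁻⁶ V = 1.80 µV

1.80 µV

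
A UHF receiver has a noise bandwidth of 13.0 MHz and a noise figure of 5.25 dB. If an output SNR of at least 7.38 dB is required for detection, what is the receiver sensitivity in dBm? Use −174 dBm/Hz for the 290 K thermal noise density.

Sensitivity = −174 + 10 log₁₀(B) + NF + SNR_min
= −174 + 71.14 + 5.25 + 7.38
= −90.23 dBm → −90.2 dBm

−90.2 dBm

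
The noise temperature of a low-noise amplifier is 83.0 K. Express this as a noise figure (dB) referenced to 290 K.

1.09 dB

F = 1 + T_e/T₀ = 1 + 83.0/290 = 1.28621
NF = 10 log₁₀(1.28621) = 1.09 dB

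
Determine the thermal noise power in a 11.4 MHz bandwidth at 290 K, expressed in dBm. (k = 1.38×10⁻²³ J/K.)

P_n = kTB = 1.38×10⁻²³ × 290 × 1.14×10⁷ = 4.56×10⁻¹⁴ W
In dBm: 10 log₁₀(4.56×10⁻¹⁴ / 10⁻³) = −103.4 dBm

−103.4 dBm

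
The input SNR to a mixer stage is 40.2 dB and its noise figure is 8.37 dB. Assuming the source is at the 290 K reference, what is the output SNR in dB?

By definition F = SNR_in/SNR_out, so in dB: SNR_out = SNR_in − NF
SNR_out = 40.2 − 8.37 = 31.83 dB

31.83 dB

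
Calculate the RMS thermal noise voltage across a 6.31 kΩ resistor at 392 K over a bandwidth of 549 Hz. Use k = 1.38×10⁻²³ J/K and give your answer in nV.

V_n = √(4kTRB)
4kTRB = 4 × 1.38×10⁻²³ × 392 × 6.31×10³ × 5.49×10² = 7.50×10⁻¹⁴ V²
V_n = √(7.50×10⁻¹⁴) = 2.74×10⁻⁷ V = 274 nV

274 nV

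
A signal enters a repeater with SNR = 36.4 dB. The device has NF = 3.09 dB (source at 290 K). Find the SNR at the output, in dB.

By definition F = SNR_in/SNR_out, so in dB: SNR_out = SNR_in − NF
SNR_out = 36.4 − 3.09 = 33.31 dB

33.31 dB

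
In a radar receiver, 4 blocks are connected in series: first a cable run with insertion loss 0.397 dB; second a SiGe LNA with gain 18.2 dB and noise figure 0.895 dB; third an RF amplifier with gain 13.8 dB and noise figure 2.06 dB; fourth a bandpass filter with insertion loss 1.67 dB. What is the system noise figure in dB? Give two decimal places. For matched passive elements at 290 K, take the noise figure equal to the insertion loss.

Convert to linear (a loss of L dB is a gain of −L dB): F_i = 10^(NF_i/10), G_i = 10^(G_i,dB/10)
  Stage 1: F_1 = 10^(0.397/10) = 1.096, G_1 = 10^(−0.397/10) = 0.9126
  Stage 2: F_2 = 10^(0.895/10) = 1.229, G_2 = 10^(18.2/10) = 66.07
  Stage 3: F_3 = 10^(2.06/10) = 1.607, G_3 = 10^(13.8/10) = 23.99
  Stage 4: F_4 = 10^(1.67/10) = 1.469, G_4 = 10^(−1.67/10) = 0.6808
Friis cascade:
  F = 1.096 + (1.229 − 1)/0.9126 + (1.607 − 1)/60.30 + (1.469 − 1)/1446 = 1.357
NF = 10 log₁₀(1.357) = 1.33 dB

1.33 dB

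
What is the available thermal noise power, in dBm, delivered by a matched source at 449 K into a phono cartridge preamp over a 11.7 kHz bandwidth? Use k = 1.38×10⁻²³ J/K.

−131.4 dBm

P_n = kTB = 1.38×10⁻²³ × 449 × 1.17×10⁴ = 7.25×10⁻¹⁷ W
In dBm: 10 log₁₀(7.25×10⁻¹⁷ / 10⁻³) = −131.4 dBm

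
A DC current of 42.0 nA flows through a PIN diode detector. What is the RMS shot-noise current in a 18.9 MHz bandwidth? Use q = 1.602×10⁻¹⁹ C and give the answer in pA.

I_n = √(2qI·B)
2qI·B = 2 × 1.602×10⁻¹⁹ × 4.20×10⁻⁸ × 1.89×10⁷ = 2.54×10⁻¹⁹ A²
I_n = √(2.54×10⁻¹⁹) = 5.04×10⁻¹⁰ A = 504 pA

504 pA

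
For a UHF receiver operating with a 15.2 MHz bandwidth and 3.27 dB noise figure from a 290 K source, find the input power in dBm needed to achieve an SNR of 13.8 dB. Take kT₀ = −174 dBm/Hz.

Sensitivity = −174 + 10 log₁₀(B) + NF + SNR_min
= −174 + 71.82 + 3.27 + 13.8
= −85.11 dBm → −85.1 dBm

−85.1 dBm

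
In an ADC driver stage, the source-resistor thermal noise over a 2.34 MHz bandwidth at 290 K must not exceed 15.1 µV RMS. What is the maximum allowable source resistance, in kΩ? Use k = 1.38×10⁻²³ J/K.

6.09 kΩ

Johnson–Nyquist: V_n = √(4kTRB) ⇒ R = V_n² / (4kTB)
4kTB = 4 × 1.38×10⁻²³ × 290 × 2.34×10⁶ = 3.75×10⁻¹⁴
R = (1.51×10⁻⁵)² / 3.75×10⁻¹⁴ = 6.09×10³ Ω = 6.09 kΩ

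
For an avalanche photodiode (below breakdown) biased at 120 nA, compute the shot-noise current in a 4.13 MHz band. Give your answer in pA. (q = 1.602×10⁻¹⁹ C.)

398 pA

I_n = √(2qI·B)
2qI·B = 2 × 1.602×10⁻¹⁹ × 1.20×10⁻⁷ × 4.13×10⁶ = 1.59×10⁻¹⁹ A²
I_n = √(1.59×10⁻¹⁹) = 3.98×10⁻¹⁰ A = 398 pA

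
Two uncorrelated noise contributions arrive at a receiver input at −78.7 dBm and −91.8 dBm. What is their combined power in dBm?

Convert to linear, add, convert back:
P₁ = 1.35×10⁻¹¹ W, P₂ = 6.61×10⁻¹³ W
P_tot = 1.42×10⁻¹¹ W → 10 log₁₀(P_tot / 10⁻³) = −78.5 dBm

−78.5 dBm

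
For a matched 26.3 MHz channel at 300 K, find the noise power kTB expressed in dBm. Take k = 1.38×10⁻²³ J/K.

−99.6 dBm

P_n = kTB = 1.38×10⁻²³ × 300 × 2.63×10⁷ = 1.09×10⁻¹³ W
In dBm: 10 log₁₀(1.09×10⁻¹³ / 10⁻³) = −99.6 dBm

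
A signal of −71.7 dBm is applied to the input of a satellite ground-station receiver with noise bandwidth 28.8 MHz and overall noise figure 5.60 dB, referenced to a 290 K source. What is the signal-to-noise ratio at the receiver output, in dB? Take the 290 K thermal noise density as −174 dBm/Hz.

22.1 dB

Noise floor: N = −174 + 10 log₁₀(B) + NF
10 log₁₀(2.88×10⁷) = 74.59 dB
N = −174 + 74.59 + 5.60 = −93.81 dBm
SNR = P_sig − N = −71.7 − (−93.81) = 22.11 dB → 22.1 dB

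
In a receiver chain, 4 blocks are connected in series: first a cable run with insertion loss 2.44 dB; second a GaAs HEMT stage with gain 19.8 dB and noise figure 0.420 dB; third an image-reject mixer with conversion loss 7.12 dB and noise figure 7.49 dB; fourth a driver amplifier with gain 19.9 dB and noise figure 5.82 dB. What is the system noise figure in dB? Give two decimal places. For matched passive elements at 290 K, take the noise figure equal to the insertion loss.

3.59 dB

Convert to linear (a loss of L dB is a gain of −L dB): F_i = 10^(NF_i/10), G_i = 10^(G_i,dB/10)
  Stage 1: F_1 = 10^(2.44/10) = 1.754, G_1 = 10^(−2.44/10) = 0.5702
  Stage 2: F_2 = 10^(0.420/10) = 1.102, G_2 = 10^(19.8/10) = 95.50
  Stage 3: F_3 = 10^(7.49/10) = 5.610, G_3 = 10^(−7.12/10) = 0.1941
  Stage 4: F_4 = 10^(5.82/10) = 3.819, G_4 = 10^(19.9/10) = 97.72
Friis cascade:
  F = 1.754 + (1.102 − 1)/0.5702 + (5.610 − 1)/54.45 + (3.819 − 1)/10.57 = 2.283
NF = 10 log₁₀(2.283) = 3.59 dB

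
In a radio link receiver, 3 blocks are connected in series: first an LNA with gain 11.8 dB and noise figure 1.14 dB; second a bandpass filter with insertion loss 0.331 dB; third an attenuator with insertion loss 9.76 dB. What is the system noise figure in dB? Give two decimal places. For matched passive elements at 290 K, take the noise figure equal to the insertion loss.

2.81 dB

Convert to linear (a loss of L dB is a gain of −L dB): F_i = 10^(NF_i/10), G_i = 10^(G_i,dB/10)
  Stage 1: F_1 = 10^(1.14/10) = 1.300, G_1 = 10^(11.8/10) = 15.14
  Stage 2: F_2 = 10^(0.331/10) = 1.079, G_2 = 10^(−0.331/10) = 0.9266
  Stage 3: F_3 = 10^(9.76/10) = 9.462, G_3 = 10^(−9.76/10) = 0.1057
Friis cascade:
  F = 1.300 + (1.079 − 1)/15.14 + (9.462 − 1)/14.02 = 1.909
NF = 10 log₁₀(1.909) = 2.81 dB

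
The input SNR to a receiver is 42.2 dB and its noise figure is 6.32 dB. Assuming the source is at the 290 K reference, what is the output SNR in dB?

By definition F = SNR_in/SNR_out, so in dB: SNR_out = SNR_in − NF
SNR_out = 42.2 − 6.32 = 35.88 dB

35.88 dB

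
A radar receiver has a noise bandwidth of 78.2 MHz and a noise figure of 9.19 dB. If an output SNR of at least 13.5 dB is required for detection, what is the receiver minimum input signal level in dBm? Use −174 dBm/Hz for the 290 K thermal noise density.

Sensitivity = −174 + 10 log₁₀(B) + NF + SNR_min
= −174 + 78.93 + 9.19 + 13.5
= −72.38 dBm → −72.4 dBm

−72.4 dBm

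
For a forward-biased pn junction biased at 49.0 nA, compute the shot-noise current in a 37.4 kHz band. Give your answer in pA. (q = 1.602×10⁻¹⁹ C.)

24.2 pA

I_n = √(2qI·B)
2qI·B = 2 × 1.602×10⁻¹⁹ × 4.90×10⁻⁸ × 3.74×10⁴ = 5.87×10⁻²² A²
I_n = √(5.87×10⁻²²) = 2.42×10⁻¹¹ A = 24.2 pA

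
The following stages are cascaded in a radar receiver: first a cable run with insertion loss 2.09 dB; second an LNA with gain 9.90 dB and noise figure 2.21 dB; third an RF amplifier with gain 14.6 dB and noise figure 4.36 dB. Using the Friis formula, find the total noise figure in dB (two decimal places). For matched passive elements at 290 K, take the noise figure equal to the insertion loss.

4.74 dB

Convert to linear (a loss of L dB is a gain of −L dB): F_i = 10^(NF_i/10), G_i = 10^(G_i,dB/10)
  Stage 1: F_1 = 10^(2.09/10) = 1.618, G_1 = 10^(−2.09/10) = 0.6180
  Stage 2: F_2 = 10^(2.21/10) = 1.663, G_2 = 10^(9.90/10) = 9.772
  Stage 3: F_3 = 10^(4.36/10) = 2.729, G_3 = 10^(14.6/10) = 28.84
Friis cascade:
  F = 1.618 + (1.663 − 1)/0.6180 + (2.729 − 1)/6.039 = 2.978
NF = 10 log₁₀(2.978) = 4.74 dB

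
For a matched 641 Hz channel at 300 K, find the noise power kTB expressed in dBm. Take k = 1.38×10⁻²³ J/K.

−145.8 dBm

P_n = kTB = 1.38×10⁻²³ × 300 × 6.41×10² = 2.65×10⁻¹⁸ W
In dBm: 10 log₁₀(2.65×10⁻¹⁸ / 10⁻³) = −145.8 dBm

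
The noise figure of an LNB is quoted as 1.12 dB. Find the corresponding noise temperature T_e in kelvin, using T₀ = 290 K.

F = 10^(1.12/10) = 1.2942
T_e = (F − 1)·T₀ = (1.2942 − 1) × 290 = 85.3 K

85.3 K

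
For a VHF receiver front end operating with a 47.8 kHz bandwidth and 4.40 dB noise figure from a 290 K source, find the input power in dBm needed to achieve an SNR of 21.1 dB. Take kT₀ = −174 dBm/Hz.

Sensitivity = −174 + 10 log₁₀(B) + NF + SNR_min
= −174 + 46.79 + 4.40 + 21.1
= −101.71 dBm → −101.7 dBm

−101.7 dBm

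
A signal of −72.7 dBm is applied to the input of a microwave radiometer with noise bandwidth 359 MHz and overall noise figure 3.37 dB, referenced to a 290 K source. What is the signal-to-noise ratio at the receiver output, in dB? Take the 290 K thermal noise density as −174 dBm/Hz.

Noise floor: N = −174 + 10 log₁₀(B) + NF
10 log₁₀(3.59×10⁸) = 85.55 dB
N = −174 + 85.55 + 3.37 = −85.08 dBm
SNR = P_sig − N = −72.7 − (−85.08) = 12.38 dB → 12.4 dB

12.4 dB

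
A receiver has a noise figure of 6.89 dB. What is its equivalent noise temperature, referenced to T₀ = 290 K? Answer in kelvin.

1127 K

F = 10^(6.89/10) = 4.88652
T_e = (F − 1)·T₀ = (4.88652 − 1) × 290 = 1127 K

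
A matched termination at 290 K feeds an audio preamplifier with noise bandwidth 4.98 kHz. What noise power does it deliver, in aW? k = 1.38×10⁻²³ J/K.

19.9 aW

P_n = kTB = 1.38×10⁻²³ × 290 × 4.98×10³ = 1.99×10⁻¹⁷ W = 19.9 aW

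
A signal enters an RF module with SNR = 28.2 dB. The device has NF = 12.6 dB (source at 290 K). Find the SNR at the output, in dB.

By definition F = SNR_in/SNR_out, so in dB: SNR_out = SNR_in − NF
SNR_out = 28.2 − 12.6 = 15.6 dB

15.6 dB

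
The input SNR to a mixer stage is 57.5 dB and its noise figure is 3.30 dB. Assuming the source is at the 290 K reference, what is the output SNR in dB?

By definition F = SNR_in/SNR_out, so in dB: SNR_out = SNR_in − NF
SNR_out = 57.5 − 3.30 = 54.20 dB

54.20 dB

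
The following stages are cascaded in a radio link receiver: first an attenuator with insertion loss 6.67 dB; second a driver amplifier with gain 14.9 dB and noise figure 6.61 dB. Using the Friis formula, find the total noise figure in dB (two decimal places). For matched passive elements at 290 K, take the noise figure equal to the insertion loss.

13.28 dB

Convert to linear (a loss of L dB is a gain of −L dB): F_i = 10^(NF_i/10), G_i = 10^(G_i,dB/10)
  Stage 1: F_1 = 10^(6.67/10) = 4.645, G_1 = 10^(−6.67/10) = 0.2153
  Stage 2: F_2 = 10^(6.61/10) = 4.581, G_2 = 10^(14.9/10) = 30.90
Friis cascade:
  F = 4.645 + (4.581 − 1)/0.2153 = 21.28
NF = 10 log₁₀(21.28) = 13.28 dB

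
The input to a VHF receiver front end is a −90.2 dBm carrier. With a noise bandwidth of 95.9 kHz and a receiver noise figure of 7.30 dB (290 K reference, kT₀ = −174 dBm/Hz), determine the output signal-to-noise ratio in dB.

Noise floor: N = −174 + 10 log₁₀(B) + NF
10 log₁₀(9.59×10⁴) = 49.82 dB
N = −174 + 49.82 + 7.30 = −116.88 dBm
SNR = P_sig − N = −90.2 − (−116.88) = 26.68 dB → 26.7 dB

26.7 dB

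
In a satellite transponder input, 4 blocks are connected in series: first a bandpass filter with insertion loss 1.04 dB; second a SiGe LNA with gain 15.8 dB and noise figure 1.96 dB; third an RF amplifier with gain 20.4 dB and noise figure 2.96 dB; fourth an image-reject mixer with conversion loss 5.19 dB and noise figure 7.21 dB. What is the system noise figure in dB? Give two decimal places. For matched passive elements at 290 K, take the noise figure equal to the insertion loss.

Convert to linear (a loss of L dB is a gain of −L dB): F_i = 10^(NF_i/10), G_i = 10^(G_i,dB/10)
  Stage 1: F_1 = 10^(1.04/10) = 1.271, G_1 = 10^(−1.04/10) = 0.7870
  Stage 2: F_2 = 10^(1.96/10) = 1.570, G_2 = 10^(15.8/10) = 38.02
  Stage 3: F_3 = 10^(2.96/10) = 1.977, G_3 = 10^(20.4/10) = 109.6
  Stage 4: F_4 = 10^(7.21/10) = 5.260, G_4 = 10^(−5.19/10) = 0.3027
Friis cascade:
  F = 1.271 + (1.570 − 1)/0.7870 + (1.977 − 1)/29.92 + (5.260 − 1)/3281 = 2.029
NF = 10 log₁₀(2.029) = 3.07 dB

3.07 dB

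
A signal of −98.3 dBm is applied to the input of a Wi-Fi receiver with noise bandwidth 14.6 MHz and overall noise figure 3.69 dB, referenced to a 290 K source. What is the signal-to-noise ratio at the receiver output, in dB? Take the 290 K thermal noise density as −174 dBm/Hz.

0.4 dB

Noise floor: N = −174 + 10 log₁₀(B) + NF
10 log₁₀(1.46×10⁷) = 71.64 dB
N = −174 + 71.64 + 3.69 = −98.67 dBm
SNR = P_sig − N = −98.3 − (−98.67) = 0.37 dB → 0.4 dB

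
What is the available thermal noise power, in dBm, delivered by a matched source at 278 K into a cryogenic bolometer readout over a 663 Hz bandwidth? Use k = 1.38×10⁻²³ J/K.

−145.9 dBm

P_n = kTB = 1.38×10⁻²³ × 278 × 6.63×10² = 2.54×10⁻¹⁸ W
In dBm: 10 log₁₀(2.54×10⁻¹⁸ / 10⁻³) = −145.9 dBm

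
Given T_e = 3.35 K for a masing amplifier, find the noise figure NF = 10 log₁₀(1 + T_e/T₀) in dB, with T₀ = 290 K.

F = 1 + T_e/T₀ = 1 + 3.35/290 = 1.01155
NF = 10 log₁₀(1.01155) = 0.050 dB

0.050 dB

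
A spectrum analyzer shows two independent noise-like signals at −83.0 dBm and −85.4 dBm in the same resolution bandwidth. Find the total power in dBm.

−81.0 dBm

Convert to linear, add, convert back:
P₁ = 5.01×10⁻¹² W, P₂ = 2.88×10⁻¹² W
P_tot = 7.90×10⁻¹² W → 10 log₁₀(P_tot / 10⁻³) = −81.0 dBm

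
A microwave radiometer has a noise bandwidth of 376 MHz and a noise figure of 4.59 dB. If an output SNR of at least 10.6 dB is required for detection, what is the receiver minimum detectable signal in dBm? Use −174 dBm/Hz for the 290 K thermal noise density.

−73.1 dBm

Sensitivity = −174 + 10 log₁₀(B) + NF + SNR_min
= −174 + 85.75 + 4.59 + 10.6
= −73.06 dBm → −73.1 dBm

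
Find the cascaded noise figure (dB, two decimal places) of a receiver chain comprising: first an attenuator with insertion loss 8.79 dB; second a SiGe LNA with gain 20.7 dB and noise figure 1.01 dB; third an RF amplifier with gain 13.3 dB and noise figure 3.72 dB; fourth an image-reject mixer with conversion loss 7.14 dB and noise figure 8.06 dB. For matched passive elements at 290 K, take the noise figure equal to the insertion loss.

Convert to linear (a loss of L dB is a gain of −L dB): F_i = 10^(NF_i/10), G_i = 10^(G_i,dB/10)
  Stage 1: F_1 = 10^(8.79/10) = 7.568, G_1 = 10^(−8.79/10) = 0.1321
  Stage 2: F_2 = 10^(1.01/10) = 1.262, G_2 = 10^(20.7/10) = 117.5
  Stage 3: F_3 = 10^(3.72/10) = 2.355, G_3 = 10^(13.3/10) = 21.38
  Stage 4: F_4 = 10^(8.06/10) = 6.397, G_4 = 10^(−7.14/10) = 0.1932
Friis cascade:
  F = 7.568 + (1.262 − 1)/0.1321 + (2.355 − 1)/15.52 + (6.397 − 1)/331.9 = 9.653
NF = 10 log₁₀(9.653) = 9.85 dB

9.85 dB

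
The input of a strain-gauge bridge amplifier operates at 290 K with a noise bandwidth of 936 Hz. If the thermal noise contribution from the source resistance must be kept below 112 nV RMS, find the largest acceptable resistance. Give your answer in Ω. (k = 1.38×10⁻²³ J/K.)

837 Ω

Johnson–Nyquist: V_n = √(4kTRB) ⇒ R = V_n² / (4kTB)
4kTB = 4 × 1.38×10⁻²³ × 290 × 9.36×10² = 1.50×10⁻¹⁷
R = (1.12×10⁻⁷)² / 1.50×10⁻¹⁷ = 8.37×10² Ω = 837 Ω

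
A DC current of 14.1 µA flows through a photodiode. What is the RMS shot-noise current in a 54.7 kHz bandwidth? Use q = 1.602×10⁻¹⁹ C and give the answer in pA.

I_n = √(2qI·B)
2qI·B = 2 × 1.602×10⁻¹⁹ × 1.41×10⁻⁵ × 5.47×10⁴ = 2.47×10⁻¹⁹ A²
I_n = √(2.47×10⁻¹⁹) = 4.97×10⁻¹⁰ A = 497 pA

497 pA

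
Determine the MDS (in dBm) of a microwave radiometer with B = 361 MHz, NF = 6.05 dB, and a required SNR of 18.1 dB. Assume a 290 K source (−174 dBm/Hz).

−64.3 dBm

Sensitivity = −174 + 10 log₁₀(B) + NF + SNR_min
= −174 + 85.58 + 6.05 + 18.1
= −64.27 dBm → −64.3 dBm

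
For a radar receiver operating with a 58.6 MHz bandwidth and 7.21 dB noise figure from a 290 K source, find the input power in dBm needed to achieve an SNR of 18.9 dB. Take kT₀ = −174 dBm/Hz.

−70.2 dBm

Sensitivity = −174 + 10 log₁₀(B) + NF + SNR_min
= −174 + 77.68 + 7.21 + 18.9
= −70.21 dBm → −70.2 dBm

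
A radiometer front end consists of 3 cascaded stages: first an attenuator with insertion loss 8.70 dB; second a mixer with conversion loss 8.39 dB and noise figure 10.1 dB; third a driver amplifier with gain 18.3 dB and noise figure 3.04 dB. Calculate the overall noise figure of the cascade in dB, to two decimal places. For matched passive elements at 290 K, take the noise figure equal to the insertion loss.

21.06 dB

Convert to linear (a loss of L dB is a gain of −L dB): F_i = 10^(NF_i/10), G_i = 10^(G_i,dB/10)
  Stage 1: F_1 = 10^(8.70/10) = 7.413, G_1 = 10^(−8.70/10) = 0.1349
  Stage 2: F_2 = 10^(10.1/10) = 10.23, G_2 = 10^(−8.39/10) = 0.1449
  Stage 3: F_3 = 10^(3.04/10) = 2.014, G_3 = 10^(18.3/10) = 67.61
Friis cascade:
  F = 7.413 + (10.23 − 1)/0.1349 + (2.014 − 1)/0.01954 = 127.7
NF = 10 log₁₀(127.7) = 21.06 dB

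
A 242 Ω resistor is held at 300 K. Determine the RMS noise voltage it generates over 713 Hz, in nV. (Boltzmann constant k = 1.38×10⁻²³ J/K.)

V_n = √(4kTRB)
4kTRB = 4 × 1.38×10⁻²³ × 300 × 2.42×10² × 7.13×10² = 2.86×10⁻¹⁵ V²
V_n = √(2.86×10⁻¹⁵) = 5.35×10⁻⁸ V = 53.5 nV

53.5 nV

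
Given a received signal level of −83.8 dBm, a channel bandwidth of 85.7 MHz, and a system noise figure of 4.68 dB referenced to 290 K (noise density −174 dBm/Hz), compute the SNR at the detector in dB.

6.2 dB

Noise floor: N = −174 + 10 log₁₀(B) + NF
10 log₁₀(8.57×10⁷) = 79.33 dB
N = −174 + 79.33 + 4.68 = −89.99 dBm
SNR = P_sig − N = −83.8 − (−89.99) = 6.19 dB → 6.2 dB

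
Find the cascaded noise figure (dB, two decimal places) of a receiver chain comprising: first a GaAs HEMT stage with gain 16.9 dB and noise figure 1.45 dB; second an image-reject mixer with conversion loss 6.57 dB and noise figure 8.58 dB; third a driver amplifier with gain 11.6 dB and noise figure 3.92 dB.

Convert to linear (a loss of L dB is a gain of −L dB): F_i = 10^(NF_i/10), G_i = 10^(G_i,dB/10)
  Stage 1: F_1 = 10^(1.45/10) = 1.396, G_1 = 10^(16.9/10) = 48.98
  Stage 2: F_2 = 10^(8.58/10) = 7.211, G_2 = 10^(−6.57/10) = 0.2203
  Stage 3: F_3 = 10^(3.92/10) = 2.466, G_3 = 10^(11.6/10) = 14.45
Friis cascade:
  F = 1.396 + (7.211 − 1)/48.98 + (2.466 − 1)/10.79 = 1.659
NF = 10 log₁₀(1.659) = 2.20 dB

2.20 dB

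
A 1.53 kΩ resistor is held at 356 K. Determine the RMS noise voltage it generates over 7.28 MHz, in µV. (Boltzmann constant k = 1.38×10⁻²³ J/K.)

14.8 µV

V_n = √(4kTRB)
4kTRB = 4 × 1.38×10⁻²³ × 356 × 1.53×10³ × 7.28×10⁶ = 2.19×10⁻¹⁰ V²
V_n = √(2.19×10⁻¹⁰) = 1.48×10⁻⁵ V = 14.8 µV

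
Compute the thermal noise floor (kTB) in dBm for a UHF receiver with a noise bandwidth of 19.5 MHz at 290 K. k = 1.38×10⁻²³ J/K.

P_n = kTB = 1.38×10⁻²³ × 290 × 1.95×10⁷ = 7.80×10⁻¹⁴ W
In dBm: 10 log₁₀(7.80×10⁻¹⁴ / 10⁻³) = −101.1 dBm

−101.1 dBm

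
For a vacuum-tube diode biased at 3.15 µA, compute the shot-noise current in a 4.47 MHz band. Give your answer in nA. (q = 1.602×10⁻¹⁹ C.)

I_n = √(2qI·B)
2qI·B = 2 × 1.602×10⁻¹⁹ × 3.15×10⁻⁶ × 4.47×10⁶ = 4.51×10⁻¹⁸ A²
I_n = √(4.51×10⁻¹⁸) = 2.12×10⁻⁹ A = 2.12 nA

2.12 nA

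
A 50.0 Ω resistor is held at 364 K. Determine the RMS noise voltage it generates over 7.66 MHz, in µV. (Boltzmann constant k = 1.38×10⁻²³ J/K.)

V_n = √(4kTRB)
4kTRB = 4 × 1.38×10⁻²³ × 364 × 5.00×10¹ × 7.66×10⁶ = 7.70×10⁻¹² V²
V_n = √(7.70×10⁻¹²) = 2.77×10⁻⁶ V = 2.77 µV

2.77 µV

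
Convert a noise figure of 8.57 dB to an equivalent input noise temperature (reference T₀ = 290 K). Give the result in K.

1796 K

F = 10^(8.57/10) = 7.19449
T_e = (F − 1)·T₀ = (7.19449 − 1) × 290 = 1796 K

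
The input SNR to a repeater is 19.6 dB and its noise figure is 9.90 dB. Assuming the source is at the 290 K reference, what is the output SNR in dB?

By definition F = SNR_in/SNR_out, so in dB: SNR_out = SNR_in − NF
SNR_out = 19.6 − 9.90 = 9.70 dB

9.70 dB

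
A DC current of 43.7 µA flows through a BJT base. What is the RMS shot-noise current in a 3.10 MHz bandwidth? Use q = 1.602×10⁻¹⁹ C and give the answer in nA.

6.59 nA

I_n = √(2qI·B)
2qI·B = 2 × 1.602×10⁻¹⁹ × 4.37×10⁻⁵ × 3.10×10⁶ = 4.34×10⁻¹⁷ A²
I_n = √(4.34×10⁻¹⁷) = 6.59×10⁻⁹ A = 6.59 nA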